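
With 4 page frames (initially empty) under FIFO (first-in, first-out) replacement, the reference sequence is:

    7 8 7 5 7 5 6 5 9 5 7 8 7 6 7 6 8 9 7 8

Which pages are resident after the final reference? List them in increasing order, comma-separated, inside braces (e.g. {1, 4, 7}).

7: fault, frames {7}
8: fault, frames {7,8}
7: hit
5: fault, frames {7,8,5}
7: hit
5: hit
6: fault, frames {7,8,5,6}
5: hit
9: fault, evict 7, frames {8,5,6,9}
5: hit
7: fault, evict 8, frames {5,6,9,7}
8: fault, evict 5, frames {6,9,7,8}
7: hit
6: hit
7: hit
6: hit
8: hit
9: hit
7: hit
8: hit

{6, 7, 8, 9}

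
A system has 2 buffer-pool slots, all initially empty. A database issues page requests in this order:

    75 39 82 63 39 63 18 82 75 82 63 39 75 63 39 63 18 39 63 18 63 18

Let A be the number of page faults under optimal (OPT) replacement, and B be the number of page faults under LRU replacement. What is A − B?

Under OPT: F F F F . . F F F . F F . F . . F . F . . . → 12 faults.
Under LRU: F F F F F . F F F . F F F F F . F F F F . . → 17 faults.
A − B = 12 − 17 = -5.

-5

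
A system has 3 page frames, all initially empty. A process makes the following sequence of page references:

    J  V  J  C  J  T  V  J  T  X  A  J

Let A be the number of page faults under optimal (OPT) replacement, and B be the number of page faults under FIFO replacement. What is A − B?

Under OPT: F F . F . F . . . F F . → 6 faults.
Under FIFO: F F . F . F . F . F F . → 7 faults.
A − B = 6 − 7 = -1.

-1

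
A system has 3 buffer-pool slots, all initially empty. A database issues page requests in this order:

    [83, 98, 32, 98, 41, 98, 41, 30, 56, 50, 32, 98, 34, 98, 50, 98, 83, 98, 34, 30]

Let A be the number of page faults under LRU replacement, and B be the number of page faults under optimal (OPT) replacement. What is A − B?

Under LRU: F F F . F . . F F F F F F . F . F . F F → 14 faults.
Under OPT: F F F . F . . F F F . . F . . . F . . F → 10 faults.
A − B = 14 − 10 = 4.

4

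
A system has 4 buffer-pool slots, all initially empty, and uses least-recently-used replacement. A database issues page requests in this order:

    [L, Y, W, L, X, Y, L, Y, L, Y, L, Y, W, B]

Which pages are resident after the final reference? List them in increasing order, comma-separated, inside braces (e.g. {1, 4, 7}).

L: fault, frames {L}
Y: fault, frames {L,Y}
W: fault, frames {L,Y,W}
L: hit
X: fault, frames {Y,W,L,X}
Y: hit
L: hit
Y: hit
L: hit
Y: hit
L: hit
Y: hit
W: hit
B: fault, evict X, frames {L,Y,W,B}

{B, L, W, Y}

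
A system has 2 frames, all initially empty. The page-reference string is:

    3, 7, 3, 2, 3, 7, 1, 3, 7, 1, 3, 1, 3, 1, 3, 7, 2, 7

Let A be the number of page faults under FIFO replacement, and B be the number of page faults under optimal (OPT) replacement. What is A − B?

3

Under FIFO: F F . F F F F F F F F . . . . F F . → 12 faults.
Under OPT: F F . F . F F . F . F . . . . F F . → 9 faults.
A − B = 12 − 9 = 3.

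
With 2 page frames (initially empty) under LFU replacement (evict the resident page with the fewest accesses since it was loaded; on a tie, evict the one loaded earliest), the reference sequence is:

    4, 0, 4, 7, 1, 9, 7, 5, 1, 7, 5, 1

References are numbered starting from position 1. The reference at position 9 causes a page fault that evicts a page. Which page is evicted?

pos 1: 4 → fault, frames (4)
pos 2: 0 → fault, frames (4 0)
pos 3: 4 → hit
pos 4: 7 → fault, evict 0, frames (4 7)
pos 5: 1 → fault, evict 7, frames (4 1)
pos 6: 9 → fault, evict 1, frames (4 9)
pos 7: 7 → fault, evict 9, frames (4 7)
pos 8: 5 → fault, evict 7, frames (4 5)
pos 9: 1 → fault, evict 5, frames (4 1)
At position 9, page 5 is evicted.

5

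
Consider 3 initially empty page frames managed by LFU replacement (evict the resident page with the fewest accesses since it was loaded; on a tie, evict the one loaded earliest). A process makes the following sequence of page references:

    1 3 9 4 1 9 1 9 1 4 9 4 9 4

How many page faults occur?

1 → fault, frames (1)
3 → fault, frames (1 3)
9 → fault, frames (1 3 9)
4 → fault, evict 1, frames (3 9 4)
1 → fault, evict 3, frames (9 4 1)
9 → hit
1 → hit
9 → hit
1 → hit
4 → hit
9 → hit
4 → hit
9 → hit
4 → hit
Page faults: 5.

5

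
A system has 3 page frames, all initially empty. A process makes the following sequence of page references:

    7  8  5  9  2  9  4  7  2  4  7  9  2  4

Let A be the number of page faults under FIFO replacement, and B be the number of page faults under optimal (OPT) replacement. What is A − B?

Under FIFO: F F F F F . F F . . . F F F → 10 faults.
Under OPT: F F F F F . F . . . . F . . → 7 faults.
A − B = 10 − 7 = 3.

3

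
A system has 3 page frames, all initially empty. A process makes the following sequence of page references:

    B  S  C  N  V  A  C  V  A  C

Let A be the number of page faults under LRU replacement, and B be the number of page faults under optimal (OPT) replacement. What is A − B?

Under LRU: F F F F F F F . . . → 7 faults.
Under OPT: F F F F F F . . . . → 6 faults.
A − B = 7 − 6 = 1.

1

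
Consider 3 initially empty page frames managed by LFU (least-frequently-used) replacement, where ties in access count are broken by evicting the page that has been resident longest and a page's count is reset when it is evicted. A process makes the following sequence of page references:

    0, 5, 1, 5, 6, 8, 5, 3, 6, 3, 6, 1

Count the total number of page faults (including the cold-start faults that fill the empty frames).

0 → miss, frames {0}
5 → miss, frames {0,5}
1 → miss, frames {0,5,1}
5 → hit
6 → miss, evict 0, frames {5,1,6}
8 → miss, evict 1, frames {5,6,8}
5 → hit
3 → miss, evict 6, frames {5,8,3}
6 → miss, evict 8, frames {5,3,6}
3 → hit
6 → hit
1 → miss, evict 3, frames {5,6,1}
Page faults: 8.

8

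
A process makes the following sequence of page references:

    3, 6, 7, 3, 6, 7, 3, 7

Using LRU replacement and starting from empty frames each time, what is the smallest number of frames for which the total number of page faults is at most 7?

2

f=1: 8 faults
f=2: 7 faults
f=3: 3 faults
Smallest f with faults ≤ 7 is 2.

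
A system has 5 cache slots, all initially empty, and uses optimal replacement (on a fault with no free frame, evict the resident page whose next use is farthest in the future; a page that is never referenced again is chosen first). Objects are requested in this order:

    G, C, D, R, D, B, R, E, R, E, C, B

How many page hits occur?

6

G: miss, frames (G)
C: miss, frames (G C)
D: miss, frames (G C D)
R: miss, frames (G C D R)
D: hit
B: miss, frames (G C D R B)
R: hit
E: miss, evict D, frames (G C R B E)
R: hit
E: hit
C: hit
B: hit
Hits: 6.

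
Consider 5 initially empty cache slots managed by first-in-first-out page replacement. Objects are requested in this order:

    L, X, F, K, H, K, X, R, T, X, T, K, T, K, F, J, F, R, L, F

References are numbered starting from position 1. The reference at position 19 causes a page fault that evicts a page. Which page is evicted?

R

pos 1: L -> miss, frames [L]
pos 2: X -> miss, frames [L, X]
pos 3: F -> miss, frames [L, X, F]
pos 4: K -> miss, frames [L, X, F, K]
pos 5: H -> miss, frames [L, X, F, K, H]
pos 6: K -> hit
pos 7: X -> hit
pos 8: R -> miss, evict L, frames [X, F, K, H, R]
pos 9: T -> miss, evict X, frames [F, K, H, R, T]
pos 10: X -> miss, evict F, frames [K, H, R, T, X]
pos 11: T -> hit
pos 12: K -> hit
pos 13: T -> hit
pos 14: K -> hit
pos 15: F -> miss, evict K, frames [H, R, T, X, F]
pos 16: J -> miss, evict H, frames [R, T, X, F, J]
pos 17: F -> hit
pos 18: R -> hit
pos 19: L -> miss, evict R, frames [T, X, F, J, L]
At position 19, page R is evicted.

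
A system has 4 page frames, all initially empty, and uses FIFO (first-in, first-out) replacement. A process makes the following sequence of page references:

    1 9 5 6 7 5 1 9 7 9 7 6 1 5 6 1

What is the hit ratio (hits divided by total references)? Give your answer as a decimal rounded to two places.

0.44

1 -> miss, frames (1)
9 -> miss, frames (1 9)
5 -> miss, frames (1 9 5)
6 -> miss, frames (1 9 5 6)
7 -> miss, evict 1, frames (9 5 6 7)
5 -> hit
1 -> miss, evict 9, frames (5 6 7 1)
9 -> miss, evict 5, frames (6 7 1 9)
7 -> hit
9 -> hit
7 -> hit
6 -> hit
1 -> hit
5 -> miss, evict 6, frames (7 1 9 5)
6 -> miss, evict 7, frames (1 9 5 6)
1 -> hit
Hits: 7 of 16 references → 7/16 = 0.4375.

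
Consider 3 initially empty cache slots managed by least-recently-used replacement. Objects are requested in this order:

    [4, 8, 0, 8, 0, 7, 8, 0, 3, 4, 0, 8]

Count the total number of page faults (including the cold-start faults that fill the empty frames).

7

4 → miss, frames [4]
8 → miss, frames [4, 8]
0 → miss, frames [4, 8, 0]
8 → hit
0 → hit
7 → miss, evict 4, frames [8, 0, 7]
8 → hit
0 → hit
3 → miss, evict 7, frames [8, 0, 3]
4 → miss, evict 8, frames [0, 3, 4]
0 → hit
8 → miss, evict 3, frames [4, 0, 8]
Page faults: 7.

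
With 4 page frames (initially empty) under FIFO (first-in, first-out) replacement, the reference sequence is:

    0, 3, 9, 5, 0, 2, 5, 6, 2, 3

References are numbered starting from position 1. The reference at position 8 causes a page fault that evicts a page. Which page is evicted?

pos 1: 0 → fault, frames [0]
pos 2: 3 → fault, frames [0, 3]
pos 3: 9 → fault, frames [0, 3, 9]
pos 4: 5 → fault, frames [0, 3, 9, 5]
pos 5: 0 → hit
pos 6: 2 → fault, evict 0, frames [3, 9, 5, 2]
pos 7: 5 → hit
pos 8: 6 → fault, evict 3, frames [9, 5, 2, 6]
At position 8, page 3 is evicted.

3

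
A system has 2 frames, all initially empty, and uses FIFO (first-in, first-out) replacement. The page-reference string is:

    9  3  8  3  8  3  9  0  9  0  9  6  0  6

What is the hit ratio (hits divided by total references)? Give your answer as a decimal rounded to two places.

9: fault, frames (9)
3: fault, frames (9 3)
8: fault, evict 9, frames (3 8)
3: hit
8: hit
3: hit
9: fault, evict 3, frames (8 9)
0: fault, evict 8, frames (9 0)
9: hit
0: hit
9: hit
6: fault, evict 9, frames (0 6)
0: hit
6: hit
Hits: 8 of 14 references → 8/14 = 0.5714.

0.57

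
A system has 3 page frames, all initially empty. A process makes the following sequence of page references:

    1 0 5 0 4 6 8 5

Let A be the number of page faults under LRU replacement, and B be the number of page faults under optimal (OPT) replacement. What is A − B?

Under LRU: F F F . F F F F → 7 faults.
Under OPT: F F F . F F F . → 6 faults.
A − B = 7 − 6 = 1.

1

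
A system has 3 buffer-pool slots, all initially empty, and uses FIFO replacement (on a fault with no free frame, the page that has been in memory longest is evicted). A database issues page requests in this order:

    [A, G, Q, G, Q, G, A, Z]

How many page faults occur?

4

A -> fault, frames {A}
G -> fault, frames {A,G}
Q -> fault, frames {A,G,Q}
G -> hit
Q -> hit
G -> hit
A -> hit
Z -> fault, evict A, frames {G,Q,Z}
Page faults: 4.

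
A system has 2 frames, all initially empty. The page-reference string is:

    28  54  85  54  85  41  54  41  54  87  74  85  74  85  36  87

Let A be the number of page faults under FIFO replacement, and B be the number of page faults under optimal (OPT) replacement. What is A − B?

1

Under FIFO: F F F . . F F . . F F F . . F F → 10 faults.
Under OPT: F F F . . F . . . F F F . . F F → 9 faults.
A − B = 10 − 9 = 1.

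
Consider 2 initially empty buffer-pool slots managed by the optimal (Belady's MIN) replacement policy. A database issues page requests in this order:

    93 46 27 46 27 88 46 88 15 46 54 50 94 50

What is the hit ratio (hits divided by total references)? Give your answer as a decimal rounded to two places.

93: miss, frames (93)
46: miss, frames (93 46)
27: miss, evict 93, frames (46 27)
46: hit
27: hit
88: miss, evict 27, frames (46 88)
46: hit
88: hit
15: miss, evict 88, frames (46 15)
46: hit
54: miss, evict 15, frames (46 54)
50: miss, evict 54, frames (46 50)
94: miss, evict 46, frames (50 94)
50: hit
Hits: 6 of 14 references → 6/14 = 0.4286.

0.43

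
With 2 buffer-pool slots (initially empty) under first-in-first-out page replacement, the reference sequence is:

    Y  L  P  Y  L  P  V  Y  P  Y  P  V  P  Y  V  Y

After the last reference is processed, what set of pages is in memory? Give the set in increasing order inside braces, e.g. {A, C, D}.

{V, Y}

Y -> miss, frames [Y]
L -> miss, frames [Y, L]
P -> miss, evict Y, frames [L, P]
Y -> miss, evict L, frames [P, Y]
L -> miss, evict P, frames [Y, L]
P -> miss, evict Y, frames [L, P]
V -> miss, evict L, frames [P, V]
Y -> miss, evict P, frames [V, Y]
P -> miss, evict V, frames [Y, P]
Y -> hit
P -> hit
V -> miss, evict Y, frames [P, V]
P -> hit
Y -> miss, evict P, frames [V, Y]
V -> hit
Y -> hit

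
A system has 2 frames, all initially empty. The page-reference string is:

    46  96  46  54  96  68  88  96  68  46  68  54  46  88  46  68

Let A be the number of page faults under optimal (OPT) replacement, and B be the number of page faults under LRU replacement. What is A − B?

-3

Under OPT: F F . F . F F . F F . F . F . F → 10 faults.
Under LRU: F F . F F F F F F F . F F F . F → 13 faults.
A − B = 10 − 13 = -3.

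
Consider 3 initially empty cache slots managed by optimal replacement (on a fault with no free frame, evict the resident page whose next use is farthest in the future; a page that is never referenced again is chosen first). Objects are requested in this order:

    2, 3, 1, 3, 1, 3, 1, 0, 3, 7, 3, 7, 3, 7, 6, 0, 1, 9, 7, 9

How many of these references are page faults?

8

2 -> fault, frames (2)
3 -> fault, frames (2 3)
1 -> fault, frames (2 3 1)
3 -> hit
1 -> hit
3 -> hit
1 -> hit
0 -> fault, evict 2, frames (3 1 0)
3 -> hit
7 -> fault, evict 1, frames (3 0 7)
3 -> hit
7 -> hit
3 -> hit
7 -> hit
6 -> fault, evict 3, frames (0 7 6)
0 -> hit
1 -> fault, evict 6, frames (0 7 1)
9 -> fault, evict 1, frames (0 7 9)
7 -> hit
9 -> hit
Page faults: 8.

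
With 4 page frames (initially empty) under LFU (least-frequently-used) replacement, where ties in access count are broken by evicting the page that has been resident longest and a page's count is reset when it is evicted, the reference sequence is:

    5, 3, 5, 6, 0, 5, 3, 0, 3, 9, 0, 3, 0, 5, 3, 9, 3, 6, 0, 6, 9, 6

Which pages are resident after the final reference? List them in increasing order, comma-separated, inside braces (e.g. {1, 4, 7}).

{0, 3, 5, 6}

5 -> miss, frames [5]
3 -> miss, frames [5, 3]
5 -> hit
6 -> miss, frames [5, 3, 6]
0 -> miss, frames [5, 3, 6, 0]
5 -> hit
3 -> hit
0 -> hit
3 -> hit
9 -> miss, evict 6, frames [5, 3, 0, 9]
0 -> hit
3 -> hit
0 -> hit
5 -> hit
3 -> hit
9 -> hit
3 -> hit
6 -> miss, evict 9, frames [5, 3, 0, 6]
0 -> hit
6 -> hit
9 -> miss, evict 6, frames [5, 3, 0, 9]
6 -> miss, evict 9, frames [5, 3, 0, 6]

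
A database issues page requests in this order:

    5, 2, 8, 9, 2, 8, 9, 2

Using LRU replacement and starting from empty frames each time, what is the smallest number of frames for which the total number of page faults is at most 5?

f=1: 8 faults
f=2: 8 faults
f=3: 4 faults
f=4: 4 faults
Smallest f with faults ≤ 5 is 3.

3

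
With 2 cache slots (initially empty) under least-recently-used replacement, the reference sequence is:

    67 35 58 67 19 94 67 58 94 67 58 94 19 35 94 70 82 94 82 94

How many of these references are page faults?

67 -> miss, frames (67)
35 -> miss, frames (67 35)
58 -> miss, evict 67, frames (35 58)
67 -> miss, evict 35, frames (58 67)
19 -> miss, evict 58, frames (67 19)
94 -> miss, evict 67, frames (19 94)
67 -> miss, evict 19, frames (94 67)
58 -> miss, evict 94, frames (67 58)
94 -> miss, evict 67, frames (58 94)
67 -> miss, evict 58, frames (94 67)
58 -> miss, evict 94, frames (67 58)
94 -> miss, evict 67, frames (58 94)
19 -> miss, evict 58, frames (94 19)
35 -> miss, evict 94, frames (19 35)
94 -> miss, evict 19, frames (35 94)
70 -> miss, evict 35, frames (94 70)
82 -> miss, evict 94, frames (70 82)
94 -> miss, evict 70, frames (82 94)
82 -> hit
94 -> hit
Page faults: 18.

18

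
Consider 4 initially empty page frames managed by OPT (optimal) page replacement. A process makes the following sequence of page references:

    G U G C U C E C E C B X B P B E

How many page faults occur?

G → fault, frames (G)
U → fault, frames (G U)
G → hit
C → fault, frames (G U C)
U → hit
C → hit
E → fault, frames (G U C E)
C → hit
E → hit
C → hit
B → fault, evict C, frames (G U E B)
X → fault, evict U, frames (G E B X)
B → hit
P → fault, evict X, frames (G E B P)
B → hit
E → hit
Page faults: 7.

7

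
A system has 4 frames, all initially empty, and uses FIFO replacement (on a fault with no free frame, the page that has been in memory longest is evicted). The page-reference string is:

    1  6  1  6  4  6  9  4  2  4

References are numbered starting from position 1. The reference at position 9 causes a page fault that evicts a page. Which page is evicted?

pos 1: 1 → miss, frames (1)
pos 2: 6 → miss, frames (1 6)
pos 3: 1 → hit
pos 4: 6 → hit
pos 5: 4 → miss, frames (1 6 4)
pos 6: 6 → hit
pos 7: 9 → miss, frames (1 6 4 9)
pos 8: 4 → hit
pos 9: 2 → miss, evict 1, frames (6 4 9 2)
At position 9, page 1 is evicted.

1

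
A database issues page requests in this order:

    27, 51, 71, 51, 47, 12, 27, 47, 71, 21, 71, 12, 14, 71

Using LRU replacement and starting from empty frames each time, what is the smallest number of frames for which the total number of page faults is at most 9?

5

f=1: 14 faults
f=2: 12 faults
f=3: 10 faults
f=4: 10 faults
f=5: 7 faults
f=6: 7 faults
f=7: 7 faults
Smallest f with faults ≤ 9 is 5.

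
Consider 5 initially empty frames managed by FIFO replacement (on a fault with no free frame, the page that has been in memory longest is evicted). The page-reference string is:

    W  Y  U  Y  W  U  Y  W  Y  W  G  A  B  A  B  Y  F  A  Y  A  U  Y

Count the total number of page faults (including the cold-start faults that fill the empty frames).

9

W → miss, frames (W)
Y → miss, frames (W Y)
U → miss, frames (W Y U)
Y → hit
W → hit
U → hit
Y → hit
W → hit
Y → hit
W → hit
G → miss, frames (W Y U G)
A → miss, frames (W Y U G A)
B → miss, evict W, frames (Y U G A B)
A → hit
B → hit
Y → hit
F → miss, evict Y, frames (U G A B F)
A → hit
Y → miss, evict U, frames (G A B F Y)
A → hit
U → miss, evict G, frames (A B F Y U)
Y → hit
Page faults: 9.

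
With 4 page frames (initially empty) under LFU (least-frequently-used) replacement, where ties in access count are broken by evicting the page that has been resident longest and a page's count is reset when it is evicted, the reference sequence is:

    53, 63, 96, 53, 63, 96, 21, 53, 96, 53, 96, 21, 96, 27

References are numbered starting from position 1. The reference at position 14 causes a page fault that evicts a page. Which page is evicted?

63

pos 1: 53 -> fault, frames {53}
pos 2: 63 -> fault, frames {53,63}
pos 3: 96 -> fault, frames {53,63,96}
pos 4: 53 -> hit
pos 5: 63 -> hit
pos 6: 96 -> hit
pos 7: 21 -> fault, frames {53,63,96,21}
pos 8: 53 -> hit
pos 9: 96 -> hit
pos 10: 53 -> hit
pos 11: 96 -> hit
pos 12: 21 -> hit
pos 13: 96 -> hit
pos 14: 27 -> fault, evict 63, frames {53,96,21,27}
At position 14, page 63 is evicted.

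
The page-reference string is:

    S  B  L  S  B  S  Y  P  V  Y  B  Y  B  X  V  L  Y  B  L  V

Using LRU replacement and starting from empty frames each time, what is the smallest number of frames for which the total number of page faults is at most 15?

f=1: 20 faults
f=2: 17 faults
f=3: 13 faults
f=4: 11 faults
f=5: 8 faults
f=6: 8 faults
f=7: 7 faults
Smallest f with faults ≤ 15 is 3.

3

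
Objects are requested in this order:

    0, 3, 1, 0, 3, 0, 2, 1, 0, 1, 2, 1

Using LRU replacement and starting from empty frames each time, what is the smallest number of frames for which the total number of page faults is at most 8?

3

f=1: 12 faults
f=2: 9 faults
f=3: 5 faults
f=4: 4 faults
Smallest f with faults ≤ 8 is 3.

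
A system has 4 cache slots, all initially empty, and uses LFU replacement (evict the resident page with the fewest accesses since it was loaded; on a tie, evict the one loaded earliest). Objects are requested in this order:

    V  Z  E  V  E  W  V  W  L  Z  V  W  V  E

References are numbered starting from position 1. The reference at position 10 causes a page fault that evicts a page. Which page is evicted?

L

pos 1: V -> miss, frames (V)
pos 2: Z -> miss, frames (V Z)
pos 3: E -> miss, frames (V Z E)
pos 4: V -> hit
pos 5: E -> hit
pos 6: W -> miss, frames (V Z E W)
pos 7: V -> hit
pos 8: W -> hit
pos 9: L -> miss, evict Z, frames (V E W L)
pos 10: Z -> miss, evict L, frames (V E W Z)
At position 10, page L is evicted.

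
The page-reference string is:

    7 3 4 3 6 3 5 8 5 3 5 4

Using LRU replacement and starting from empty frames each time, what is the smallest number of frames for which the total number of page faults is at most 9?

2

f=1: 12 faults
f=2: 8 faults
f=3: 7 faults
f=4: 7 faults
f=5: 6 faults
f=6: 6 faults
Smallest f with faults ≤ 9 is 2.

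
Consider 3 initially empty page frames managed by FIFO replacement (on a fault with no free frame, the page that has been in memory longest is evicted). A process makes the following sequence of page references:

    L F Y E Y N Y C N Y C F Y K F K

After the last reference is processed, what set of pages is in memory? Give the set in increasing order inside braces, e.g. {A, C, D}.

L → miss, frames [L]
F → miss, frames [L, F]
Y → miss, frames [L, F, Y]
E → miss, evict L, frames [F, Y, E]
Y → hit
N → miss, evict F, frames [Y, E, N]
Y → hit
C → miss, evict Y, frames [E, N, C]
N → hit
Y → miss, evict E, frames [N, C, Y]
C → hit
F → miss, evict N, frames [C, Y, F]
Y → hit
K → miss, evict C, frames [Y, F, K]
F → hit
K → hit

{F, K, Y}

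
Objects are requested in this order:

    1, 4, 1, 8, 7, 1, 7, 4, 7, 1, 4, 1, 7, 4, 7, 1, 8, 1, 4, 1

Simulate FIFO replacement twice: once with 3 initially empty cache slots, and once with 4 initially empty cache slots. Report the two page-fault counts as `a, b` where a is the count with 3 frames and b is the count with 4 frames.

3 frames: F F . F F F . F . . . . . . . . F . . . → 7 faults.
4 frames: F F . F F . . . . . . . . . . . . . . . → 4 faults.
4 < 7: adding a frame reduced faults, as is typical.

7, 4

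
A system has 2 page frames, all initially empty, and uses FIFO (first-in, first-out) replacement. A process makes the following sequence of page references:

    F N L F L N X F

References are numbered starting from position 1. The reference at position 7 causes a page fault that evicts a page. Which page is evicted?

F

pos 1: F: miss, frames [F]
pos 2: N: miss, frames [F, N]
pos 3: L: miss, evict F, frames [N, L]
pos 4: F: miss, evict N, frames [L, F]
pos 5: L: hit
pos 6: N: miss, evict L, frames [F, N]
pos 7: X: miss, evict F, frames [N, X]
At position 7, page F is evicted.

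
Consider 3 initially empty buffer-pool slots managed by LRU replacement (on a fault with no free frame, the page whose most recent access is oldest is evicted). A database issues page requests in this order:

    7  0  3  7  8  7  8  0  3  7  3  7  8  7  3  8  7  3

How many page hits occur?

7: miss, frames (7)
0: miss, frames (7 0)
3: miss, frames (7 0 3)
7: hit
8: miss, evict 0, frames (3 7 8)
7: hit
8: hit
0: miss, evict 3, frames (7 8 0)
3: miss, evict 7, frames (8 0 3)
7: miss, evict 8, frames (0 3 7)
3: hit
7: hit
8: miss, evict 0, frames (3 7 8)
7: hit
3: hit
8: hit
7: hit
3: hit
Hits: 10.

10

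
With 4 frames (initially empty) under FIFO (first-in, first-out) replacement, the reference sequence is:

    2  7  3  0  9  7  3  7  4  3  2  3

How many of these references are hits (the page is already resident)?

2: fault, frames {2}
7: fault, frames {2,7}
3: fault, frames {2,7,3}
0: fault, frames {2,7,3,0}
9: fault, evict 2, frames {7,3,0,9}
7: hit
3: hit
7: hit
4: fault, evict 7, frames {3,0,9,4}
3: hit
2: fault, evict 3, frames {0,9,4,2}
3: fault, evict 0, frames {9,4,2,3}
Hits: 4.

4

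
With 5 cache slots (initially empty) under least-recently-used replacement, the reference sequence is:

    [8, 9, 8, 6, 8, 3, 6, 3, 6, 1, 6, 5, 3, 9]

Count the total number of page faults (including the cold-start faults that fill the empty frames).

8 -> fault, frames {8}
9 -> fault, frames {8,9}
8 -> hit
6 -> fault, frames {9,8,6}
8 -> hit
3 -> fault, frames {9,6,8,3}
6 -> hit
3 -> hit
6 -> hit
1 -> fault, frames {9,8,3,6,1}
6 -> hit
5 -> fault, evict 9, frames {8,3,1,6,5}
3 -> hit
9 -> fault, evict 8, frames {1,6,5,3,9}
Page faults: 7.

7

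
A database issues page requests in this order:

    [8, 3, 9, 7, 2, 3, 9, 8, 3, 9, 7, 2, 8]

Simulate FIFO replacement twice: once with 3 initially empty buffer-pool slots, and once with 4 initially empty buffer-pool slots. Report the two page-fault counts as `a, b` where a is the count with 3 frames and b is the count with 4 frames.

10, 11

3 frames: F F F F F F F F . . F F . → 10 faults.
4 frames: F F F F F . . F F F F F F → 11 faults.
11 > 10: adding a frame increased faults — Belady's anomaly.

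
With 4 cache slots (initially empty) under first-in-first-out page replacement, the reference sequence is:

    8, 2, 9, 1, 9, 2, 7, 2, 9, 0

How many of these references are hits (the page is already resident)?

4

8 -> fault, frames [8]
2 -> fault, frames [8, 2]
9 -> fault, frames [8, 2, 9]
1 -> fault, frames [8, 2, 9, 1]
9 -> hit
2 -> hit
7 -> fault, evict 8, frames [2, 9, 1, 7]
2 -> hit
9 -> hit
0 -> fault, evict 2, frames [9, 1, 7, 0]
Hits: 4.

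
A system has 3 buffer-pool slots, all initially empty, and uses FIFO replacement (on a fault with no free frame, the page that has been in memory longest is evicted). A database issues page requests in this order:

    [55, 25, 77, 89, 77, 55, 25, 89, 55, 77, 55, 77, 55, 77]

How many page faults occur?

7

55 → fault, frames {55}
25 → fault, frames {55,25}
77 → fault, frames {55,25,77}
89 → fault, evict 55, frames {25,77,89}
77 → hit
55 → fault, evict 25, frames {77,89,55}
25 → fault, evict 77, frames {89,55,25}
89 → hit
55 → hit
77 → fault, evict 89, frames {55,25,77}
55 → hit
77 → hit
55 → hit
77 → hit
Page faults: 7.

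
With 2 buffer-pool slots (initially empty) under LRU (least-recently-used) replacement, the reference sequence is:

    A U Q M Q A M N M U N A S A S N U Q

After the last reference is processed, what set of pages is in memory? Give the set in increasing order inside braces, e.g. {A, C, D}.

{Q, U}

A -> fault, frames (A)
U -> fault, frames (A U)
Q -> fault, evict A, frames (U Q)
M -> fault, evict U, frames (Q M)
Q -> hit
A -> fault, evict M, frames (Q A)
M -> fault, evict Q, frames (A M)
N -> fault, evict A, frames (M N)
M -> hit
U -> fault, evict N, frames (M U)
N -> fault, evict M, frames (U N)
A -> fault, evict U, frames (N A)
S -> fault, evict N, frames (A S)
A -> hit
S -> hit
N -> fault, evict A, frames (S N)
U -> fault, evict S, frames (N U)
Q -> fault, evict N, frames (U Q)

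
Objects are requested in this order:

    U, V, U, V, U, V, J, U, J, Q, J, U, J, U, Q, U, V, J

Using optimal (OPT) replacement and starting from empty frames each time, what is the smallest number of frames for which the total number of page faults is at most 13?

f=1: 18 faults
f=2: 8 faults
f=3: 5 faults
f=4: 4 faults
Smallest f with faults ≤ 13 is 2.

2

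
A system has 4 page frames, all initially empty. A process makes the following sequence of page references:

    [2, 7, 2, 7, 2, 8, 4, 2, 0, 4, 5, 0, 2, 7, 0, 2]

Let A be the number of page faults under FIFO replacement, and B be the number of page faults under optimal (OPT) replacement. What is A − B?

2

Under FIFO: F F . . . F F . F . F . F F . . → 8 faults.
Under OPT: F F . . . F F . F . F . . . . . → 6 faults.
A − B = 8 − 6 = 2.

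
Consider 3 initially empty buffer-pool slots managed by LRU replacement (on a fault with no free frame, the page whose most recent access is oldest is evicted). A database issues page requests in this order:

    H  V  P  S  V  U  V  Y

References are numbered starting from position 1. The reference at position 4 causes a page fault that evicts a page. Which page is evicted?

H

pos 1: H -> miss, frames [H]
pos 2: V -> miss, frames [H, V]
pos 3: P -> miss, frames [H, V, P]
pos 4: S -> miss, evict H, frames [V, P, S]
At position 4, page H is evicted.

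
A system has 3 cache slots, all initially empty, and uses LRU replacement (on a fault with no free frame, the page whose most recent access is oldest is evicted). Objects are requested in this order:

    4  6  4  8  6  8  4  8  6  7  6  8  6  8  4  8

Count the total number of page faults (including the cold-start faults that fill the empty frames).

4 → fault, frames [4]
6 → fault, frames [4, 6]
4 → hit
8 → fault, frames [6, 4, 8]
6 → hit
8 → hit
4 → hit
8 → hit
6 → hit
7 → fault, evict 4, frames [8, 6, 7]
6 → hit
8 → hit
6 → hit
8 → hit
4 → fault, evict 7, frames [6, 8, 4]
8 → hit
Page faults: 5.

5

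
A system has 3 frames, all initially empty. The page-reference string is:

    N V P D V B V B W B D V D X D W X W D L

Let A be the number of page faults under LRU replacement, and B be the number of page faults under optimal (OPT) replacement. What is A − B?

Under LRU: F F F F . F . . F . F F . F . F . . . F → 11 faults.
Under OPT: F F F F . F . . F . . F . F . . . . . F → 9 faults.
A − B = 11 − 9 = 2.

2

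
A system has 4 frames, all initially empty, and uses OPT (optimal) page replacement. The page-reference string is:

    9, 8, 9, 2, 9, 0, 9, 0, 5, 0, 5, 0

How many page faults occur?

9 -> miss, frames {9}
8 -> miss, frames {9,8}
9 -> hit
2 -> miss, frames {9,8,2}
9 -> hit
0 -> miss, frames {9,8,2,0}
9 -> hit
0 -> hit
5 -> miss, evict 2, frames {9,8,0,5}
0 -> hit
5 -> hit
0 -> hit
Page faults: 5.

5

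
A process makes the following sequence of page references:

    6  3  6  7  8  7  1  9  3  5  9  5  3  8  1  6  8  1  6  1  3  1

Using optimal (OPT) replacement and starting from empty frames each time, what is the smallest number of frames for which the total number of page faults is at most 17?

2

f=1: 22 faults
f=2: 14 faults
f=3: 11 faults
f=4: 9 faults
f=5: 8 faults
f=6: 7 faults
f=7: 7 faults
Smallest f with faults ≤ 17 is 2.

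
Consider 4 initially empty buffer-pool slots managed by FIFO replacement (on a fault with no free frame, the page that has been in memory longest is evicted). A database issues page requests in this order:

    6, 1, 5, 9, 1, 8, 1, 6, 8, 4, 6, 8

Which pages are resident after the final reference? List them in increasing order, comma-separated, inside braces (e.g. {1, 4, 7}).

{4, 6, 8, 9}

6 -> fault, frames [6]
1 -> fault, frames [6, 1]
5 -> fault, frames [6, 1, 5]
9 -> fault, frames [6, 1, 5, 9]
1 -> hit
8 -> fault, evict 6, frames [1, 5, 9, 8]
1 -> hit
6 -> fault, evict 1, frames [5, 9, 8, 6]
8 -> hit
4 -> fault, evict 5, frames [9, 8, 6, 4]
6 -> hit
8 -> hit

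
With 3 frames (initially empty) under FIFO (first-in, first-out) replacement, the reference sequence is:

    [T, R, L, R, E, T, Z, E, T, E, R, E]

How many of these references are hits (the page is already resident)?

T: miss, frames [T]
R: miss, frames [T, R]
L: miss, frames [T, R, L]
R: hit
E: miss, evict T, frames [R, L, E]
T: miss, evict R, frames [L, E, T]
Z: miss, evict L, frames [E, T, Z]
E: hit
T: hit
E: hit
R: miss, evict E, frames [T, Z, R]
E: miss, evict T, frames [Z, R, E]
Hits: 4.

4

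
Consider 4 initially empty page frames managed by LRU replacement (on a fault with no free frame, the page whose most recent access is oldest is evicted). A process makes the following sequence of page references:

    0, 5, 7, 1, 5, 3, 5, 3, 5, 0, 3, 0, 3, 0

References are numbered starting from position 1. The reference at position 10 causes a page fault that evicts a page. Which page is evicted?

pos 1: 0 → miss, frames [0]
pos 2: 5 → miss, frames [0, 5]
pos 3: 7 → miss, frames [0, 5, 7]
pos 4: 1 → miss, frames [0, 5, 7, 1]
pos 5: 5 → hit
pos 6: 3 → miss, evict 0, frames [7, 1, 5, 3]
pos 7: 5 → hit
pos 8: 3 → hit
pos 9: 5 → hit
pos 10: 0 → miss, evict 7, frames [1, 3, 5, 0]
At position 10, page 7 is evicted.

7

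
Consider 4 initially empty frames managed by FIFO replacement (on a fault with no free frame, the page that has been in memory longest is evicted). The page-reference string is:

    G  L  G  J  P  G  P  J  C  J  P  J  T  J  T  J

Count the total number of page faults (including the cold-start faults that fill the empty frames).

G -> fault, frames (G)
L -> fault, frames (G L)
G -> hit
J -> fault, frames (G L J)
P -> fault, frames (G L J P)
G -> hit
P -> hit
J -> hit
C -> fault, evict G, frames (L J P C)
J -> hit
P -> hit
J -> hit
T -> fault, evict L, frames (J P C T)
J -> hit
T -> hit
J -> hit
Page faults: 6.

6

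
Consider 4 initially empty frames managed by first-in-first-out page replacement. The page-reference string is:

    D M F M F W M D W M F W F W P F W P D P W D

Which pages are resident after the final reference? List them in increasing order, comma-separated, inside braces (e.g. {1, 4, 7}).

D: miss, frames [D]
M: miss, frames [D, M]
F: miss, frames [D, M, F]
M: hit
F: hit
W: miss, frames [D, M, F, W]
M: hit
D: hit
W: hit
M: hit
F: hit
W: hit
F: hit
W: hit
P: miss, evict D, frames [M, F, W, P]
F: hit
W: hit
P: hit
D: miss, evict M, frames [F, W, P, D]
P: hit
W: hit
D: hit

{D, F, P, W}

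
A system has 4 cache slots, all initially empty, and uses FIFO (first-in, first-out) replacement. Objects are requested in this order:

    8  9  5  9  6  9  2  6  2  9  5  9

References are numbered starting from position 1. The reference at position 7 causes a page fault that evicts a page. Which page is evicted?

8

pos 1: 8: fault, frames (8)
pos 2: 9: fault, frames (8 9)
pos 3: 5: fault, frames (8 9 5)
pos 4: 9: hit
pos 5: 6: fault, frames (8 9 5 6)
pos 6: 9: hit
pos 7: 2: fault, evict 8, frames (9 5 6 2)
At position 7, page 8 is evicted.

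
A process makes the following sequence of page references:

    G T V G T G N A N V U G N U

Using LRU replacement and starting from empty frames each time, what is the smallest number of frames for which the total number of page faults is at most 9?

3

f=1: 14 faults
f=2: 12 faults
f=3: 9 faults
f=4: 8 faults
f=5: 6 faults
f=6: 6 faults
Smallest f with faults ≤ 9 is 3.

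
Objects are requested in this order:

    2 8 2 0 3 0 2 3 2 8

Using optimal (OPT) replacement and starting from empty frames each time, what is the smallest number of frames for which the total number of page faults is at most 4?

f=1: 10 faults
f=2: 6 faults
f=3: 5 faults
f=4: 4 faults
Smallest f with faults ≤ 4 is 4.

4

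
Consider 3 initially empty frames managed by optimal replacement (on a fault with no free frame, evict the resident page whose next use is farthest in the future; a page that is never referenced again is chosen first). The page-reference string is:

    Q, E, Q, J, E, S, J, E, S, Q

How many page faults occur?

5

Q: fault, frames {Q}
E: fault, frames {Q,E}
Q: hit
J: fault, frames {Q,E,J}
E: hit
S: fault, evict Q, frames {E,J,S}
J: hit
E: hit
S: hit
Q: fault, evict S, frames {E,J,Q}
Page faults: 5.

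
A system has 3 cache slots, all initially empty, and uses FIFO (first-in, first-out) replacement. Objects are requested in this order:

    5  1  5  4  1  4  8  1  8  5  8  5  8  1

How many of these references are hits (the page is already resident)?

8

5 → miss, frames (5)
1 → miss, frames (5 1)
5 → hit
4 → miss, frames (5 1 4)
1 → hit
4 → hit
8 → miss, evict 5, frames (1 4 8)
1 → hit
8 → hit
5 → miss, evict 1, frames (4 8 5)
8 → hit
5 → hit
8 → hit
1 → miss, evict 4, frames (8 5 1)
Hits: 8.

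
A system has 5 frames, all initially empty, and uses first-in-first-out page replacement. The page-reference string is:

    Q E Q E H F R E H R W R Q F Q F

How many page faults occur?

Q → fault, frames (Q)
E → fault, frames (Q E)
Q → hit
E → hit
H → fault, frames (Q E H)
F → fault, frames (Q E H F)
R → fault, frames (Q E H F R)
E → hit
H → hit
R → hit
W → fault, evict Q, frames (E H F R W)
R → hit
Q → fault, evict E, frames (H F R W Q)
F → hit
Q → hit
F → hit
Page faults: 7.

7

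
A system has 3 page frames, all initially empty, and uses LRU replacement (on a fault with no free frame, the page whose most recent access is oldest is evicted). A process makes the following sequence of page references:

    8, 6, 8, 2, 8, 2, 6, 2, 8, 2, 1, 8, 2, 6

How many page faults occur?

5

8 -> fault, frames {8}
6 -> fault, frames {8,6}
8 -> hit
2 -> fault, frames {6,8,2}
8 -> hit
2 -> hit
6 -> hit
2 -> hit
8 -> hit
2 -> hit
1 -> fault, evict 6, frames {8,2,1}
8 -> hit
2 -> hit
6 -> fault, evict 1, frames {8,2,6}
Page faults: 5.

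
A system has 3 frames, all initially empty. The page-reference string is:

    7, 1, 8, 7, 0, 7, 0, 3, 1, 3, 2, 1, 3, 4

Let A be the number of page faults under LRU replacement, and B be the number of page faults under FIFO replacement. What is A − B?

Under LRU: F F F . F . . F F . F . . F → 8 faults.
Under FIFO: F F F . F F . F F . F . . F → 9 faults.
A − B = 8 − 9 = -1.

-1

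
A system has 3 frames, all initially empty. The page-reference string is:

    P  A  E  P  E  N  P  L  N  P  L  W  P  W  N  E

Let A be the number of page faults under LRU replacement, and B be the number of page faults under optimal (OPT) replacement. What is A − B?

1

Under LRU: F F F . . F . F . . . F . . F F → 8 faults.
Under OPT: F F F . . F . F . . . F . . . F → 7 faults.
A − B = 8 − 7 = 1.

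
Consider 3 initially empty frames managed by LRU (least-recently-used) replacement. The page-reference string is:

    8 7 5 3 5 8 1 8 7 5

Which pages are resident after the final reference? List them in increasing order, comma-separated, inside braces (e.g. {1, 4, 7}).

8: fault, frames {8}
7: fault, frames {8,7}
5: fault, frames {8,7,5}
3: fault, evict 8, frames {7,5,3}
5: hit
8: fault, evict 7, frames {3,5,8}
1: fault, evict 3, frames {5,8,1}
8: hit
7: fault, evict 5, frames {1,8,7}
5: fault, evict 1, frames {8,7,5}

{5, 7, 8}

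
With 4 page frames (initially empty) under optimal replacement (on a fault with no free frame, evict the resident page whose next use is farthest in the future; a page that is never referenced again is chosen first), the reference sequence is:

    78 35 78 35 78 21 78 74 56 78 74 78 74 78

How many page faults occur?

5

78: miss, frames [78]
35: miss, frames [78, 35]
78: hit
35: hit
78: hit
21: miss, frames [78, 35, 21]
78: hit
74: miss, frames [78, 35, 21, 74]
56: miss, evict 21, frames [78, 35, 74, 56]
78: hit
74: hit
78: hit
74: hit
78: hit
Page faults: 5.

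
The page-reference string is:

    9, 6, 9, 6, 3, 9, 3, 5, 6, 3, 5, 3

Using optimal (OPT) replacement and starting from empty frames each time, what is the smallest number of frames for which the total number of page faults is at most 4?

f=1: 12 faults
f=2: 6 faults
f=3: 4 faults
f=4: 4 faults
Smallest f with faults ≤ 4 is 3.

3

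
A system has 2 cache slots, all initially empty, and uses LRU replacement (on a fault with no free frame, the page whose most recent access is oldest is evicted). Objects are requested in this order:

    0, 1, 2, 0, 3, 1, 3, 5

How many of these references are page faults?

7

0: miss, frames [0]
1: miss, frames [0, 1]
2: miss, evict 0, frames [1, 2]
0: miss, evict 1, frames [2, 0]
3: miss, evict 2, frames [0, 3]
1: miss, evict 0, frames [3, 1]
3: hit
5: miss, evict 1, frames [3, 5]
Page faults: 7.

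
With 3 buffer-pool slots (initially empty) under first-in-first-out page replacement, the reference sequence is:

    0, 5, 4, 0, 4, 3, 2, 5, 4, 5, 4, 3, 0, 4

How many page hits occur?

5

0: fault, frames (0)
5: fault, frames (0 5)
4: fault, frames (0 5 4)
0: hit
4: hit
3: fault, evict 0, frames (5 4 3)
2: fault, evict 5, frames (4 3 2)
5: fault, evict 4, frames (3 2 5)
4: fault, evict 3, frames (2 5 4)
5: hit
4: hit
3: fault, evict 2, frames (5 4 3)
0: fault, evict 5, frames (4 3 0)
4: hit
Hits: 5.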